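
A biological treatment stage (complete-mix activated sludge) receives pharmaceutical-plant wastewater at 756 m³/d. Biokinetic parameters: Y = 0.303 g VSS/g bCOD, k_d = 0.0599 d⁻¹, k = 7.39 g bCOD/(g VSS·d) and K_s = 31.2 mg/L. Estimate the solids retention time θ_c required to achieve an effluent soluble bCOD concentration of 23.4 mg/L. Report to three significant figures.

θ_c ≈ 1.11 d

From 1/θ_c = Y·k·S/(K_s + S) − k_d: Y·k·S/(K_s+S) = 0.303 × 7.39 × 23.4 / (31.2 + 23.4) = 0.9596 d⁻¹.
1/θ_c = 0.9596 − 0.0599 = 0.8997 d⁻¹, so θ_c = 1.111 d.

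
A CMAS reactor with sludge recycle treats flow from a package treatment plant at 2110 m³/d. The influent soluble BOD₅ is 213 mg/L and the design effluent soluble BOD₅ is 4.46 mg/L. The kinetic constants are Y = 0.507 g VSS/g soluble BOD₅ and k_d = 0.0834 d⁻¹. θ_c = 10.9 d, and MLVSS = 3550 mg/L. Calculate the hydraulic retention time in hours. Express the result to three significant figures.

From the SRT design equation V = Y Q (S₀−S) θ_c / [X (1 + k_d θ_c)] = 0.507 × 2110 × (213 − 4.46) × 10.9 / [3550 × (1 + 0.0834 × 10.9)] = 2.43×10^6 / 6777 = 358.8 m³.
Hydraulic retention time τ = V/Q = 358.8 / 2110 = 0.1700 d = 4.081 h.

τ ≈ 4.08 h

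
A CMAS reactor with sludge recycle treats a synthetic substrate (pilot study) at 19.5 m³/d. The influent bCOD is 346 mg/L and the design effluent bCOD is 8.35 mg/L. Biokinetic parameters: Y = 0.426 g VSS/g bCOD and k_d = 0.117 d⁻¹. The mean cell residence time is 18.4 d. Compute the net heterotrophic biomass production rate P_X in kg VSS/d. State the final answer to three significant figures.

Correct the yield for decay: Y_obs = Y/(1 + k_d θ_c) = 0.426 / (1 + 0.117 × 18.4) = 0.426 / 3.153 = 0.1351.
ΔS = 346 − 8.35 = 337.6 mg/L, so the substrate removal rate is 19.5 × 337.6/1000 = 6.584 kg bCOD/d.
So the net sludge growth is P_X = 0.1351 × 6.584 = 0.8896 kg VSS/d.

P_X ≈ 0.890 kg VSS/d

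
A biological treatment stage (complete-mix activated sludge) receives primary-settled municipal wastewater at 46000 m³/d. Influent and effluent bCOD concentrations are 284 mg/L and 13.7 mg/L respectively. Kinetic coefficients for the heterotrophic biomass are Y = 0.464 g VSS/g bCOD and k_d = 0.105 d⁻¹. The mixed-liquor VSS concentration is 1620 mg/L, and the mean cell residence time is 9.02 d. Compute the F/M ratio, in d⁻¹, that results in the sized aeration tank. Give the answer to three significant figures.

F/M ≈ 0.489 d⁻¹

Rearranging the biomass balance for a CMAS with decay, V = Y·Q·ΔS·θ_c / [X·(1+k_d θ_c)] = 0.464 × 46000 × (284 − 13.7) × 9.02 / [1620 × (1 + 0.105 × 9.02)] = 5.2×10^7 / 3154 = 16498 m³.
F/M = Q·S₀ / (V·X) = 46000 × 284 / (16498 × 1620) = 0.4888 g bCOD·(g VSS·d)⁻¹.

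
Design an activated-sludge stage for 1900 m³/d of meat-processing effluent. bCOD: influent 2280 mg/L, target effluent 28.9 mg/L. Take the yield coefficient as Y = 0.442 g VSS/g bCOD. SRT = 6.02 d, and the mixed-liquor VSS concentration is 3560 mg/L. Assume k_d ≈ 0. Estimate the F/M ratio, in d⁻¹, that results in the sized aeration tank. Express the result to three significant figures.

F/M ≈ 0.381 d⁻¹

Biomass mass balance (decay neglected): V·X = Y·Q·(S₀ − S)·θ_c, so V = 0.442 × 1900 × (2280 − 28.9) × 6.02 / 3560 = 3197 m³.
F/M = Q·S₀ / (V·X) = 1900 × 2280 / (3197 × 3560) = 0.3806 g bCOD·(g VSS·d)⁻¹.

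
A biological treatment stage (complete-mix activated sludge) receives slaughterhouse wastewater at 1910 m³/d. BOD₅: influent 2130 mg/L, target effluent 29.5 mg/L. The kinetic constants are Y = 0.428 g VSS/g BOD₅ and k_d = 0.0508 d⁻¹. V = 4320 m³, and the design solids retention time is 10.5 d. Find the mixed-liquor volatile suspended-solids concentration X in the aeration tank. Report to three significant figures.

X ≈ 2720 mg/L

From V·X·(1 + k_d·θ_c) = Y·Q·(S₀ − S)·θ_c: X = 0.428 × 1910 × (2130 − 29.5) × 10.5 / [4320 × (1 + 0.0508 × 10.5)] = 2722 mg/L.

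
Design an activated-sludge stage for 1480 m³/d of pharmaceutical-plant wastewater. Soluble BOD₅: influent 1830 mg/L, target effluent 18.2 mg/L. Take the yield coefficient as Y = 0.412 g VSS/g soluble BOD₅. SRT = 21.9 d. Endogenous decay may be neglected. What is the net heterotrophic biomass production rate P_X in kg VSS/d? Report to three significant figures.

Since k_d ≈ 0, Y_obs = Y = 0.412 g VSS/g soluble BOD₅.
ΔS = 1830 − 18.2 = 1812 mg/L, so the substrate removal rate is 1480 × 1812/1000 = 2681 kg soluble BOD₅/d.
P_X = Y_obs · Q(S₀ − S) = 0.4120 × 2681 = 1105 kg VSS/d.

P_X ≈ 1100 kg VSS/d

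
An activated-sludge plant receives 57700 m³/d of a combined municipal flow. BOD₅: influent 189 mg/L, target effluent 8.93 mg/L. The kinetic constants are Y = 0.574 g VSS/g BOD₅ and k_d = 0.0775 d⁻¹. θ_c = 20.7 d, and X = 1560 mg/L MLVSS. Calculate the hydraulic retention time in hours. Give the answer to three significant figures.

Steady-state biomass mass balance: V·X·(1 + k_d·θ_c) = Y·Q·(S₀ − S)·θ_c, so V = 0.574 × 57700 × (189 − 8.93) × 20.7 / [1560 × (1 + 0.0775 × 20.7)] = 1.23×10^8 / 4063 = 30387 m³.
Hydraulic retention time τ = V/Q = 30387 / 57700 = 0.5266 d = 12.64 h.

τ ≈ 12.6 h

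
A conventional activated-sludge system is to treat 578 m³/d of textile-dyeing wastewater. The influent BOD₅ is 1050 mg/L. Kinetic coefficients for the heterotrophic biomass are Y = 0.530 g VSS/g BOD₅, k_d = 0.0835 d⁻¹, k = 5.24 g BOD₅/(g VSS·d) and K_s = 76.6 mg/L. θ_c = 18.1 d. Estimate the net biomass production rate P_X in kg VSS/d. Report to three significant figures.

Effluent substrate depends only on kinetics and SRT: S = K_s(1 + k_d θ_c) / [θ_c(Yk − k_d) − 1] = 76.6 × (1 + 0.0835 × 18.1) / [18.1 × (0.530 × 5.24 − 0.0835) − 1] = 192.4 / 47.76 = 4.028 mg/L.
Y_obs = Y / (1 + k_d θ_c) = 0.530 / (1 + 0.0835 × 18.1) = 0.530 / 2.511 = 0.2110.
ΔS = 1050 − 4.03 = 1046 mg/L, so the substrate removal rate is 578 × 1046/1000 = 604.6 kg BOD₅/d.
Net biomass production P_X = Y_obs × Q·(S₀ − S) = 0.2110 × 604.6 = 127.6 kg VSS/d.

P_X ≈ 128 kg VSS/d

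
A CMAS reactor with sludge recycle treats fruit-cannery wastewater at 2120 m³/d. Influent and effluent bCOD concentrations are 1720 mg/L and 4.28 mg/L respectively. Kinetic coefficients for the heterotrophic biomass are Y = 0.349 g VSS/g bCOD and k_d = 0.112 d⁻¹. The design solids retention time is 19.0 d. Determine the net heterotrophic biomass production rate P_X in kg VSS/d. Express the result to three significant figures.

P_X ≈ 406 kg VSS/d

Y_obs = Y / (1 + k_d θ_c) = 0.349 / (1 + 0.112 × 19.0) = 0.349 / 3.128 = 0.1116.
Q·(S₀ − S) = 2120 × (1720 − 4.28) × 10⁻³ = 3637 kg/d removed.
P_X = Y_obs · Q(S₀ − S) = 0.1116 × 3637 = 405.8 kg VSS/d.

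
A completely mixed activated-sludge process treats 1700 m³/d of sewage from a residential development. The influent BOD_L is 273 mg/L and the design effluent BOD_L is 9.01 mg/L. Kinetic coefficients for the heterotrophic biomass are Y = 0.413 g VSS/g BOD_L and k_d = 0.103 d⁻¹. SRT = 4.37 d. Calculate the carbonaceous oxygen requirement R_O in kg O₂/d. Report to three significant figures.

R_O ≈ 267 kg O₂/d

Correct the yield for decay: Y_obs = Y/(1 + k_d θ_c) = 0.413 / (1 + 0.103 × 4.37) = 0.413 / 1.450 = 0.2848.
Q·(S₀ − S) = 1700 × (273 − 9.01) × 10⁻³ = 448.8 kg/d removed.
Net sludge production P_X = 0.2848 × 448.8 = 127.8 kg VSS/d.
R_O = Q·(S₀ − S) − 1.42·P_X = 448.8 − 1.42 × 127.8 = 267.3 kg O₂/d.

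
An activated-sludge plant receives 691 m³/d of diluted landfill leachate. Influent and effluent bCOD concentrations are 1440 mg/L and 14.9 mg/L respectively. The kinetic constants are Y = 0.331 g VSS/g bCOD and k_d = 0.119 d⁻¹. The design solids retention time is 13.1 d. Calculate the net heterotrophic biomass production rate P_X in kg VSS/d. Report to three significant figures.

P_X ≈ 127 kg VSS/d

The observed yield is Y_obs = Y/(1 + k_d·θ_c) = 0.331 / (1 + 0.119 × 13.1) = 0.331 / 2.559 = 0.1294 g VSS per g bCOD removed.
Q·(S₀ − S) = 691 × (1440 − 14.9) × 10⁻³ = 984.7 kg/d removed.
Net biomass production P_X = Y_obs × Q·(S₀ − S) = 0.1294 × 984.7 = 127.4 kg VSS/d.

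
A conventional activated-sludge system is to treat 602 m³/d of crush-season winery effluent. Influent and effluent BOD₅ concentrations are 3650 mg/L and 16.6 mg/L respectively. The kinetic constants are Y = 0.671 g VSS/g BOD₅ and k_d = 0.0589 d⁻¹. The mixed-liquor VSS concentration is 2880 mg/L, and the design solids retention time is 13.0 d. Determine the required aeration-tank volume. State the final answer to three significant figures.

Steady-state biomass mass balance: V·X·(1 + k_d·θ_c) = Y·Q·(S₀ − S)·θ_c, so V = 0.671 × 602 × (3650 − 16.6) × 13.0 / [2880 × (1 + 0.0589 × 13.0)] = 1.91×10^7 / 5085 = 3752 m³.

V ≈ 3750 m³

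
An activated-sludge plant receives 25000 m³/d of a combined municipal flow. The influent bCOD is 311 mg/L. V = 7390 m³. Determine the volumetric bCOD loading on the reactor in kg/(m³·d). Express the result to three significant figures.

Volumetric loading L_v = Q·S₀ / V = 25000 × 311 g/m³ / 7390 m³ = 1052 g/(m³·d) = 1.052 kg bCOD/(m³·d).

L_v ≈ 1.05 kg bCOD/(m³·d)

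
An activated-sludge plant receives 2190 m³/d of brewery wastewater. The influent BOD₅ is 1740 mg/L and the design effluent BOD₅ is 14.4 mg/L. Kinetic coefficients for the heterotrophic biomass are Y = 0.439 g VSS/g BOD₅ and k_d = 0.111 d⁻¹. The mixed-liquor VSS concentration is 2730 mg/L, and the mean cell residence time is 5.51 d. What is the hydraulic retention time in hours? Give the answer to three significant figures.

τ ≈ 22.8 h

From the SRT design equation V = Y Q (S₀−S) θ_c / [X (1 + k_d θ_c)] = 0.439 × 2190 × (1740 − 14.4) × 5.51 / [2730 × (1 + 0.111 × 5.51)] = 9.14×10^6 / 4400 = 2078 m³.
τ = V/Q = 2078/2190 = 0.9487 d, or 22.77 h.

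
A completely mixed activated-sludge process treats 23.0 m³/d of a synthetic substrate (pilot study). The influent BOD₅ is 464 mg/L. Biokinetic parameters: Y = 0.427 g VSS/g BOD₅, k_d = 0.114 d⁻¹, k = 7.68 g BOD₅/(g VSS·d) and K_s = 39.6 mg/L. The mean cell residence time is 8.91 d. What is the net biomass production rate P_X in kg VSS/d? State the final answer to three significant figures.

P_X ≈ 2.25 kg VSS/d

Effluent substrate depends only on kinetics and SRT: S = K_s(1 + k_d θ_c) / [θ_c(Yk − k_d) − 1] = 39.6 × (1 + 0.114 × 8.91) / [8.91 × (0.427 × 7.68 − 0.114) − 1] = 79.82 / 27.20 = 2.934 mg/L.
Correct the yield for decay: Y_obs = Y/(1 + k_d θ_c) = 0.427 / (1 + 0.114 × 8.91) = 0.427 / 2.016 = 0.2118.
ΔS = 464 − 2.93 = 461.1 mg/L, so the substrate removal rate is 23.0 × 461.1/1000 = 10.60 kg BOD₅/d.
So the net sludge growth is P_X = 0.2118 × 10.60 = 2.246 kg VSS/d.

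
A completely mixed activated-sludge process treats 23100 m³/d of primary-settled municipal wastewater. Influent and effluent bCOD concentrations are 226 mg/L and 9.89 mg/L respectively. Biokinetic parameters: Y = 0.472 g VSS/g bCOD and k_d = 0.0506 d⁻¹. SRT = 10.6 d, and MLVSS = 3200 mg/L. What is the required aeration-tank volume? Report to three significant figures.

Steady-state biomass mass balance: V·X·(1 + k_d·θ_c) = Y·Q·(S₀ − S)·θ_c, so V = 0.472 × 23100 × (226 − 9.89) × 10.6 / [3200 × (1 + 0.0506 × 10.6)] = 2.5×10^7 / 4916 = 5080 m³.

V ≈ 5080 m³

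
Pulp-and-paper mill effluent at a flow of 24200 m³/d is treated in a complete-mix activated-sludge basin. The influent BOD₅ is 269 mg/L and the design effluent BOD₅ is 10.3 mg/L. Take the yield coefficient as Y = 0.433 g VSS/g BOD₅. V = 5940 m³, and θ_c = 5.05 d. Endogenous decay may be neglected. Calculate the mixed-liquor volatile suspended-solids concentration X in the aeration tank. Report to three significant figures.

Without decay, X = Y Q (S₀−S) θ_c / V = 0.433 × 24200 × (269 − 10.3) × 5.05 / 5940 = 2305 mg/L.

X ≈ 2300 mg/L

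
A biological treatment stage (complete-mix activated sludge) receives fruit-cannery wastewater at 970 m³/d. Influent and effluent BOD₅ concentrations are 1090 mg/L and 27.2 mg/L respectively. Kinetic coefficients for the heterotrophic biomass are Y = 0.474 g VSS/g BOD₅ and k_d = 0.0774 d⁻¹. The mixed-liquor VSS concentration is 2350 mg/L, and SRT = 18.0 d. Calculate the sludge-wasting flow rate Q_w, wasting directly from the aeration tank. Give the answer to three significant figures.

Q_w ≈ 86.9 m³/d

Rearranging the biomass balance for a CMAS with decay, V = Y·Q·ΔS·θ_c / [X·(1+k_d θ_c)] = 0.474 × 970 × (1090 − 27.2) × 18.0 / [2350 × (1 + 0.0774 × 18.0)] = 8.8×10^6 / 5624 = 1564 m³.
With mixed-liquor wasting, θ_c = V/Q_w, so Q_w = V/θ_c = 1564/18.0 = 86.89 m³/d.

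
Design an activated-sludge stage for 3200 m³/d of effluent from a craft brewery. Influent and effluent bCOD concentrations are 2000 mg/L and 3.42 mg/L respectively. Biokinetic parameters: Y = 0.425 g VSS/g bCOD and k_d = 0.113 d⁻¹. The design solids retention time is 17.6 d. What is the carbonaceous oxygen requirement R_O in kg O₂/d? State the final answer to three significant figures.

R_O ≈ 5100 kg O₂/d

Correct the yield for decay: Y_obs = Y/(1 + k_d θ_c) = 0.425 / (1 + 0.113 × 17.6) = 0.425 / 2.989 = 0.1422.
ΔS = 2000 − 3.42 = 1997 mg/L, so the substrate removal rate is 3200 × 1997/1000 = 6389 kg bCOD/d.
Biomass synthesised: P_X = Y_obs × 6389 = 908.5 kg VSS/d.
R_O = Q·ΔS − 1.42 P_X = 6389 − 1290 = 5099 kg O₂/d.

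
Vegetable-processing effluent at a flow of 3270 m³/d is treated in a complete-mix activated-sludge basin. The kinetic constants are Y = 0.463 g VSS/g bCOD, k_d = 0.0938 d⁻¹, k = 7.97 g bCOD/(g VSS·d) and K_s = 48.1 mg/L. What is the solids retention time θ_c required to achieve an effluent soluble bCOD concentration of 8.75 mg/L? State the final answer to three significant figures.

Specific growth rate at S = 8.75 mg/L: μ = YkS/(K_s+S) = 0.463·7.97·8.75/(48.1+8.75) = 0.5680 d⁻¹.
Then 1/θ_c = μ − k_d = 0.5680 − 0.0938 = 0.4742 d⁻¹, giving θ_c = 2.109 d.

θ_c ≈ 2.11 d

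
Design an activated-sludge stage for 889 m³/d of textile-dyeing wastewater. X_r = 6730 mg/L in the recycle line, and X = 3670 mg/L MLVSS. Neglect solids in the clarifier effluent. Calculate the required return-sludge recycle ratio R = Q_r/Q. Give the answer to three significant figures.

R = Q_r/Q = X/(X_r − X) = 3670 / (6730 − 3670) = 1.199.

R ≈ 1.20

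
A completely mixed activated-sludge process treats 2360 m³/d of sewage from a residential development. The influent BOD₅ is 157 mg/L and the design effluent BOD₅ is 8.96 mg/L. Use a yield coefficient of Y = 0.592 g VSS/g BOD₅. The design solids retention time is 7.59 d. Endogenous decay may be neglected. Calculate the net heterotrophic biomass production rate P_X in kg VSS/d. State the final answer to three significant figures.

P_X ≈ 207 kg VSS/d

With endogenous decay neglected, the observed yield equals the true yield: Y_obs = Y = 0.592 g VSS/g BOD₅.
ΔS = 157 − 8.96 = 148.0 mg/L, so the substrate removal rate is 2360 × 148.0/1000 = 349.4 kg BOD₅/d.
P_X = Y_obs · Q(S₀ − S) = 0.5920 × 349.4 = 206.8 kg VSS/d.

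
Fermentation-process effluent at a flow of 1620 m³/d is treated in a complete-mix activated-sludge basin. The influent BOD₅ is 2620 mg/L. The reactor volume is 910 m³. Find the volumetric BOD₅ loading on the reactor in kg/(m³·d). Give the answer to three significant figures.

L_v ≈ 4.66 kg BOD₅/(m³·d)

L_v = Q S₀ / V = 1620 × 2620 × 10⁻³ / 910.0 = 4.664 kg/(m³·d).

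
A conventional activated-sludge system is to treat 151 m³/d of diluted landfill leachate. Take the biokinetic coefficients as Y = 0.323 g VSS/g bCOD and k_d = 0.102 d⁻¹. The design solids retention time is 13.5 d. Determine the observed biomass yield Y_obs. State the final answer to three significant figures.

Y_obs ≈ 0.136 g VSS/g bCOD

Y_obs = Y / (1 + k_d θ_c) = 0.323 / (1 + 0.102 × 13.5) = 0.323 / 2.377 = 0.1359.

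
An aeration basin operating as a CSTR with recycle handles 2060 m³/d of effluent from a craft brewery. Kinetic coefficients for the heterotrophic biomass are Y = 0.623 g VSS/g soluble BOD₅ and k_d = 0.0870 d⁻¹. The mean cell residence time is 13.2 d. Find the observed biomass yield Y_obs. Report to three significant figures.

Correct the yield for decay: Y_obs = Y/(1 + k_d θ_c) = 0.623 / (1 + 0.0870 × 13.2) = 0.623 / 2.148 = 0.2900.

Y_obs ≈ 0.290 g VSS/g soluble BOD₅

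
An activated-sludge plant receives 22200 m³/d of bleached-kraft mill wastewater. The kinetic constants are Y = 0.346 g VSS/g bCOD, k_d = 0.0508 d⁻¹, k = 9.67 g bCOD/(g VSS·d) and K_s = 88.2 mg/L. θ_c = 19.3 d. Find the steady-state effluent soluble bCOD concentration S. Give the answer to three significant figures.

S ≈ 2.79 mg/L

For a completely mixed reactor with recycle the Lawrence–McCarty relation gives S = K_s·(1 + k_d·θ_c) / [θ_c·(Y·k − k_d) − 1] = 88.2 × (1 + 0.0508 × 19.3) / [19.3 × (0.346 × 9.67 − 0.0508) − 1] = 174.7 / 62.59 = 2.791 mg/L.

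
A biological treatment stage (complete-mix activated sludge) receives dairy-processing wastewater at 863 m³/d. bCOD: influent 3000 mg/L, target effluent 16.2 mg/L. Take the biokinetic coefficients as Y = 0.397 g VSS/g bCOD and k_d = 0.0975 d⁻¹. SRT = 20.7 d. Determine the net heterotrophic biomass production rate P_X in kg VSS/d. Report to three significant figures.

Observed yield with endogenous decay: Y_obs = Y / (1 + k_d·θ_c) = 0.397 / (1 + 0.0975 × 20.7) = 0.397 / 3.018 = 0.1315 g VSS/g bCOD.
Q·(S₀ − S) = 863 × (3000 − 16.2) × 10⁻³ = 2575 kg/d removed.
So the net sludge growth is P_X = 0.1315 × 2575 = 338.7 kg VSS/d.

P_X ≈ 339 kg VSS/d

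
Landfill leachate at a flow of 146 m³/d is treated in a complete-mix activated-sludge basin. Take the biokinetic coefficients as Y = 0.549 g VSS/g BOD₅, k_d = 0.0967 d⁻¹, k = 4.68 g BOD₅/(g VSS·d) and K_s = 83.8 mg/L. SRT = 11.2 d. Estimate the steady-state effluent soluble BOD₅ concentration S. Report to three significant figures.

S ≈ 6.54 mg/L

Effluent substrate depends only on kinetics and SRT: S = K_s(1 + k_d θ_c) / [θ_c(Yk − k_d) − 1] = 83.8 × (1 + 0.0967 × 11.2) / [11.2 × (0.549 × 4.68 − 0.0967) − 1] = 174.6 / 26.69 = 6.539 mg/L.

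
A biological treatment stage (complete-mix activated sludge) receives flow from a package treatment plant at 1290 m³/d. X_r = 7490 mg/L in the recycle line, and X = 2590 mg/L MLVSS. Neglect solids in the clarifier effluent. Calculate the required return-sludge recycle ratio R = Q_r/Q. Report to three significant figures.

R = Q_r/Q = X/(X_r − X) = 2590 / (7490 − 2590) = 0.5286.

R ≈ 0.529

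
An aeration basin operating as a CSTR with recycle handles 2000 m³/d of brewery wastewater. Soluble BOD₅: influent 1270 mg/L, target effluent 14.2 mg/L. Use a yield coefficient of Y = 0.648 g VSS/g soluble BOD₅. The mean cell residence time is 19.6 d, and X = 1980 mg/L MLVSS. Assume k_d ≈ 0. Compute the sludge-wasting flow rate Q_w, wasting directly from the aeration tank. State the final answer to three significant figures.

Q_w ≈ 822 m³/d

Biomass mass balance (decay neglected): V·X = Y·Q·(S₀ − S)·θ_c, so V = 0.648 × 2000 × (1270 − 14.2) × 19.6 / 1980 = 16111 m³.
Wasting from the aeration tank: Q_w = V / θ_c = 16111 / 19.6 = 822.0 m³/d.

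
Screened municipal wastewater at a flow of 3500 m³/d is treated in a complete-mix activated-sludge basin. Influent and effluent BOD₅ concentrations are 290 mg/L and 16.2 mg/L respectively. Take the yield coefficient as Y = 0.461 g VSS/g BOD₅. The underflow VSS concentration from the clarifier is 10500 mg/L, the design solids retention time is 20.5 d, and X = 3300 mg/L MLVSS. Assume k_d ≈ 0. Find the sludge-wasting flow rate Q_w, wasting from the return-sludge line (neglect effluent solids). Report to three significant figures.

V·X = Y·Q·ΔS·θ_c gives V = 0.461 × 3500 × (290 − 16.2) × 20.5 / 3300 = 2744 m³.
Q_w = (V·X)/(θ_c X_r) = 2744 × 3300 / (20.5 × 10500) = 42.07 m³/d.

Q_w ≈ 42.1 m³/d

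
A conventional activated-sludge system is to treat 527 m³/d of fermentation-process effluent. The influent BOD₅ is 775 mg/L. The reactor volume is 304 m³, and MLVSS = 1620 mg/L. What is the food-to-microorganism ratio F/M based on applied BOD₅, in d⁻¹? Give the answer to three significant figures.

F/M ≈ 0.829 d⁻¹

F/M = applied load / biomass = Q·S₀/(V·X) = 527 × 775 / (304.0 × 1620) = 0.8293 d⁻¹.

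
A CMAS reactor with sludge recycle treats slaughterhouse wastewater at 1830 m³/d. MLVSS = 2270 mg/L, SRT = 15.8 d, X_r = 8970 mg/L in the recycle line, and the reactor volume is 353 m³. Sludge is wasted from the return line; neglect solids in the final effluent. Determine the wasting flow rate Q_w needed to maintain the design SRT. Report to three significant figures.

Q_w ≈ 5.65 m³/d

θ_c = V·X/(Q_w·X_r) when wasting from the recycle, so Q_w = V·X/(θ_c·X_r) = 353.0 × 2270 / (15.8 × 8970) = 5.654 m³/d.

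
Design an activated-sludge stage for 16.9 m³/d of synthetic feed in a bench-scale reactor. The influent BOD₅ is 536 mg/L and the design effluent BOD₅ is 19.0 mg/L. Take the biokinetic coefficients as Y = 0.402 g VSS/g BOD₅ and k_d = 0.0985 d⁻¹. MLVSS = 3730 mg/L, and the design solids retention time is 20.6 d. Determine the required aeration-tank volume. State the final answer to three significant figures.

From the SRT design equation V = Y Q (S₀−S) θ_c / [X (1 + k_d θ_c)] = 0.402 × 16.9 × (536 − 19.0) × 20.6 / [3730 × (1 + 0.0985 × 20.6)] = 7.24×10^4 / 11299 = 6.404 m³.

V ≈ 6.40 m³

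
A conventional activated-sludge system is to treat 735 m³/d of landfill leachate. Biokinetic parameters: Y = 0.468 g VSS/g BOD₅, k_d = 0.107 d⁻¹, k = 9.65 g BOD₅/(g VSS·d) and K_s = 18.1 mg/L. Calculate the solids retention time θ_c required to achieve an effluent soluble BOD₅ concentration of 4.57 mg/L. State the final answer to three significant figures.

From 1/θ_c = Y·k·S/(K_s + S) − k_d: Y·k·S/(K_s+S) = 0.468 × 9.65 × 4.57 / (18.1 + 4.57) = 0.9104 d⁻¹.
Then 1/θ_c = μ − k_d = 0.9104 − 0.107 = 0.8034 d⁻¹, giving θ_c = 1.245 d.

θ_c ≈ 1.24 d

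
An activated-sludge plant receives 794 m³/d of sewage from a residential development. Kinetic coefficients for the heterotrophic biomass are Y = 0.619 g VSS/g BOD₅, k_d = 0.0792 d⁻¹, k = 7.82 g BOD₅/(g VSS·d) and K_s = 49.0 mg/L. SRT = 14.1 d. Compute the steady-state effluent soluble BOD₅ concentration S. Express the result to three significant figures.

Effluent substrate depends only on kinetics and SRT: S = K_s(1 + k_d θ_c) / [θ_c(Yk − k_d) − 1] = 49.0 × (1 + 0.0792 × 14.1) / [14.1 × (0.619 × 7.82 − 0.0792) − 1] = 103.7 / 66.14 = 1.568 mg/L.

S ≈ 1.57 mg/L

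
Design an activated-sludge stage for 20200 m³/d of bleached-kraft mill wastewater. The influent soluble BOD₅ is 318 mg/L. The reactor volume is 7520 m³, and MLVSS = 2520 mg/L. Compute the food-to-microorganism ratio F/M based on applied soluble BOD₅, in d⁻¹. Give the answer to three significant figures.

F/M ≈ 0.339 d⁻¹

F/M = applied load / biomass = Q·S₀/(V·X) = 20200 × 318 / (7520 × 2520) = 0.3390 d⁻¹.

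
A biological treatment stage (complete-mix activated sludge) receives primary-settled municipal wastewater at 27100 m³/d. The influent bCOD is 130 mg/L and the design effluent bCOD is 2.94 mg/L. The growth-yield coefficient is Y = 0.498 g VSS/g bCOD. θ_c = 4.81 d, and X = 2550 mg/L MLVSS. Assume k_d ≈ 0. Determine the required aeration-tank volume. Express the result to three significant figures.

V ≈ 3230 m³

Biomass mass balance (decay neglected): V·X = Y·Q·(S₀ − S)·θ_c, so V = 0.498 × 27100 × (130 − 2.94) × 4.81 / 2550 = 3235 m³.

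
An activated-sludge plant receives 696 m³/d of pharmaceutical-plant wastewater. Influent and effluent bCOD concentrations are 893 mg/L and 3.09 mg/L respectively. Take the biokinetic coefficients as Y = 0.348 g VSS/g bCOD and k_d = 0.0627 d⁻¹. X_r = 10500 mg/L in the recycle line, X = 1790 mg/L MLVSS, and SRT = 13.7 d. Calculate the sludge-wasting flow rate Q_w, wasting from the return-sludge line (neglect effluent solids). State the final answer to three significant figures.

From the SRT design equation V = Y Q (S₀−S) θ_c / [X (1 + k_d θ_c)] = 0.348 × 696 × (893 − 3.09) × 13.7 / [1790 × (1 + 0.0627 × 13.7)] = 2.95×10^6 / 3328 = 887.4 m³.
Wasting from the return line (neglecting effluent solids): Q_w = V·X / (θ_c·X_r) = 887.4 × 1790 / (13.7 × 10500) = 11.04 m³/d.

Q_w ≈ 11.0 m³/d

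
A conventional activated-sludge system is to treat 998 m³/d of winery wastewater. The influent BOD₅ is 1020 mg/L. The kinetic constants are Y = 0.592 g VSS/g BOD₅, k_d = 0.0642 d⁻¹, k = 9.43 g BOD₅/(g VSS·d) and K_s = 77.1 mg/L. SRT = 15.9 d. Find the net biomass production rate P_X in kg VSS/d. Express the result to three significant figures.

P_X ≈ 298 kg VSS/d

For a completely mixed reactor with recycle the Lawrence–McCarty relation gives S = K_s·(1 + k_d·θ_c) / [θ_c·(Y·k − k_d) − 1] = 77.1 × (1 + 0.0642 × 15.9) / [15.9 × (0.592 × 9.43 − 0.0642) − 1] = 155.8 / 86.74 = 1.796 mg/L.
Correct the yield for decay: Y_obs = Y/(1 + k_d θ_c) = 0.592 / (1 + 0.0642 × 15.9) = 0.592 / 2.021 = 0.2930.
Q·(S₀ − S) = 998 × (1020 − 1.80) × 10⁻³ = 1016 kg/d removed.
P_X = Y_obs · Q(S₀ − S) = 0.2930 × 1016 = 297.7 kg VSS/d.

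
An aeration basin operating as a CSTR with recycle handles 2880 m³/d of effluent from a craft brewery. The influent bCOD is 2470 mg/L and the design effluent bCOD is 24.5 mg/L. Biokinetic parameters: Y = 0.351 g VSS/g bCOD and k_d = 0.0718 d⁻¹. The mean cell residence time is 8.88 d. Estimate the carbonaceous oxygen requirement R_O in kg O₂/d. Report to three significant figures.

Correct the yield for decay: Y_obs = Y/(1 + k_d θ_c) = 0.351 / (1 + 0.0718 × 8.88) = 0.351 / 1.638 = 0.2143.
Substrate removed = Q·(S₀ − S) = 2880 m³/d × (2470 − 24.5) g/m³ = 7.04×10^6 g/d = 7043 kg/d.
P_X = Y_obs·Q·(S₀ − S) = 0.2143 × 7043 = 1510 kg VSS/d.
R_O = Q·(S₀ − S) − 1.42·P_X = 7043 − 1.42 × 1510 = 4899 kg O₂/d.

R_O ≈ 4900 kg O₂/d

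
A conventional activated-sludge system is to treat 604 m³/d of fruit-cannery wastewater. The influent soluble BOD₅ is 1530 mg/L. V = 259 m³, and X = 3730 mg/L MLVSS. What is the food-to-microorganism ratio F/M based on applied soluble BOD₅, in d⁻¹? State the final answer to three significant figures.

F/M = applied load / biomass = Q·S₀/(V·X) = 604 × 1530 / (259.0 × 3730) = 0.9566 d⁻¹.

F/M ≈ 0.957 d⁻¹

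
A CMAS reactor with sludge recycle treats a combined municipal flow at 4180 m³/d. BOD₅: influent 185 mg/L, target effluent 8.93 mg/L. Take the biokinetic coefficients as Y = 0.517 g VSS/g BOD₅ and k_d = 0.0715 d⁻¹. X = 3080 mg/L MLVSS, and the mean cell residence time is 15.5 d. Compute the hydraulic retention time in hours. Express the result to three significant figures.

Steady-state biomass mass balance: V·X·(1 + k_d·θ_c) = Y·Q·(S₀ − S)·θ_c, so V = 0.517 × 4180 × (185 − 8.93) × 15.5 / [3080 × (1 + 0.0715 × 15.5)] = 5.9×10^6 / 6493 = 908.3 m³.
Hydraulic retention time τ = V/Q = 908.3 / 4180 = 0.2173 d = 5.215 h.

τ ≈ 5.21 h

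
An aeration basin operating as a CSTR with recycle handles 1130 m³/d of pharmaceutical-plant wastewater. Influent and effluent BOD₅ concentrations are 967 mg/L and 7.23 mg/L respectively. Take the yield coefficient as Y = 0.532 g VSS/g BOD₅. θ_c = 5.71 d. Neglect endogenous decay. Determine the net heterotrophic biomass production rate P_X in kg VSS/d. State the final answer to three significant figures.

Since k_d ≈ 0, Y_obs = Y = 0.532 g VSS/g BOD₅.
Substrate removed = Q·(S₀ − S) = 1130 m³/d × (967 − 7.23) g/m³ = 1.08×10^6 g/d = 1085 kg/d.
So the net sludge growth is P_X = 0.5320 × 1085 = 577.0 kg VSS/d.

P_X ≈ 577 kg VSS/d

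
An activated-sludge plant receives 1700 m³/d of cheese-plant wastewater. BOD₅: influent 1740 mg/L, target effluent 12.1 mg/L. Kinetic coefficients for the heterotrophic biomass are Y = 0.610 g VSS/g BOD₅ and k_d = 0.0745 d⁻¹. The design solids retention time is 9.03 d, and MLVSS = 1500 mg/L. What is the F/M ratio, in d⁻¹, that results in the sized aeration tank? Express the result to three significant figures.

From the SRT design equation V = Y Q (S₀−S) θ_c / [X (1 + k_d θ_c)] = 0.610 × 1700 × (1740 − 12.1) × 9.03 / [1500 × (1 + 0.0745 × 9.03)] = 1.62×10^7 / 2509 = 6449 m³.
F/M = Q·S₀ / (V·X) = 1700 × 1740 / (6449 × 1500) = 0.3058 g BOD₅·(g VSS·d)⁻¹.

F/M ≈ 0.306 d⁻¹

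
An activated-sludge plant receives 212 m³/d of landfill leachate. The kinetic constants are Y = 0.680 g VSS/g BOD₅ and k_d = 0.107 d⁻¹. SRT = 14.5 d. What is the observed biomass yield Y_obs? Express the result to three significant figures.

Y_obs ≈ 0.267 g VSS/g BOD₅

The observed yield is Y_obs = Y/(1 + k_d·θ_c) = 0.680 / (1 + 0.107 × 14.5) = 0.680 / 2.551 = 0.2665 g VSS per g BOD₅ removed.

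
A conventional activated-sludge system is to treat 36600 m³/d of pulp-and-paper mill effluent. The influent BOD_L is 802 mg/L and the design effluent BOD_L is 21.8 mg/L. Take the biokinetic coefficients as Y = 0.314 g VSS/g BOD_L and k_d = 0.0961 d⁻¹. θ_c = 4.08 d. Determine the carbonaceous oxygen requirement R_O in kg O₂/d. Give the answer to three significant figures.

R_O ≈ 19400 kg O₂/d

The observed yield is Y_obs = Y/(1 + k_d·θ_c) = 0.314 / (1 + 0.0961 × 4.08) = 0.314 / 1.392 = 0.2256 g VSS per g BOD_L removed.
Q·(S₀ − S) = 36600 × (802 − 21.8) × 10⁻³ = 28555 kg/d removed.
Net sludge production P_X = 0.2256 × 28555 = 6441 kg VSS/d.
R_O = Q·(S₀ − S) − 1.42·P_X = 28555 − 1.42 × 6441 = 19409 kg O₂/d.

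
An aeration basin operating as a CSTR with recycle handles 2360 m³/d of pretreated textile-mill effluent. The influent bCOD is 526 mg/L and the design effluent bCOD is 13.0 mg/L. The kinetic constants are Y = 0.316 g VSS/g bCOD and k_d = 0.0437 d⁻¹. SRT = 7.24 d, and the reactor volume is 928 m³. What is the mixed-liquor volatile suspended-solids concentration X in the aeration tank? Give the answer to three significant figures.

X ≈ 2270 mg/L

Solving the biomass balance for X: X = Y Q (S₀−S) θ_c / [V (1+k_d θ_c)] = 0.316 × 2360 × (526 − 13.0) × 7.24 / [928 × (1 + 0.0437 × 7.24)] = 2267 mg/L.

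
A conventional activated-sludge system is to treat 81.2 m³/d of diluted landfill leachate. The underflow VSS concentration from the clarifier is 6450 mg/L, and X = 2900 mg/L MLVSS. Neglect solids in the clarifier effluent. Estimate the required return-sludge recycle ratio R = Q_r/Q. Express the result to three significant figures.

R ≈ 0.817

Solids balance on the clarifier gives (1+R)X = R·X_r, so R = X/(X_r − X) = 2900 / (6450 − 2900) = 0.8169.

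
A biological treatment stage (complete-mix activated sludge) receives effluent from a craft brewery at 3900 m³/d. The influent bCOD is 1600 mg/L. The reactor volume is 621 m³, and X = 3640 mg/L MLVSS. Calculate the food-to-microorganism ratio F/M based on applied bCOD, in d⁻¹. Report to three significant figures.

F/M ≈ 2.76 d⁻¹

F/M = applied load / biomass = Q·S₀/(V·X) = 3900 × 1600 / (621.0 × 3640) = 2.761 d⁻¹.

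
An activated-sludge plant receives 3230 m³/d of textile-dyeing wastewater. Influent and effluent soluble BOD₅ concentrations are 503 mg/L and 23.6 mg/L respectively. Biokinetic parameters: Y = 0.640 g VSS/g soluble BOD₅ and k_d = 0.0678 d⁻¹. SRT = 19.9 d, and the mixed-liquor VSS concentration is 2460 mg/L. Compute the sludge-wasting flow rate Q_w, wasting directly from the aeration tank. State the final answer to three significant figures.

Q_w ≈ 171 m³/d

Steady-state biomass mass balance: V·X·(1 + k_d·θ_c) = Y·Q·(S₀ − S)·θ_c, so V = 0.640 × 3230 × (503 − 23.6) × 19.9 / [2460 × (1 + 0.0678 × 19.9)] = 1.97×10^7 / 5779 = 3413 m³.
For wasting at MLVSS concentration, Q_w = V/θ_c = 3413/19.9 = 171.5 m³/d.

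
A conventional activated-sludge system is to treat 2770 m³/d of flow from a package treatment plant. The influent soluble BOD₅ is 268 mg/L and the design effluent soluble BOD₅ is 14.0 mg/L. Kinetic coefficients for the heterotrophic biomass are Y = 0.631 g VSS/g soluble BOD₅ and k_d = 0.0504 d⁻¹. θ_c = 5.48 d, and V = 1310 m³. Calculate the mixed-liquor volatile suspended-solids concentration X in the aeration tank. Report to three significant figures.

X ≈ 1460 mg/L

X = Y·Q·ΔS·θ_c / [V·(1 + k_d θ_c)] = 0.631 × 2770 × (268 − 14.0) × 5.48 / [1310 × (1 + 0.0504 × 5.48)] = 1455 mg/L.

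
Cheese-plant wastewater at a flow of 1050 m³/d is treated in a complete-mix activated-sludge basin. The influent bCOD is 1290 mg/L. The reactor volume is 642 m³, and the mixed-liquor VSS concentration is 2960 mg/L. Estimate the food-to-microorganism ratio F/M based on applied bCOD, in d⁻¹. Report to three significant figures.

F/M ≈ 0.713 d⁻¹

F/M = Q·S₀ / (V·X) = 1050 × 1290 / (642.0 × 2960) = 0.7128 g bCOD·(g VSS·d)⁻¹.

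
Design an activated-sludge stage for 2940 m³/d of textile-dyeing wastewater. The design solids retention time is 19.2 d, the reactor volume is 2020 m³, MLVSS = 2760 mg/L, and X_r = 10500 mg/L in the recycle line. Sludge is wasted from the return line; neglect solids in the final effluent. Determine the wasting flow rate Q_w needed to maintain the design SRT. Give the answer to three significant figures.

Wasting from the return line (neglecting effluent solids): Q_w = V·X / (θ_c·X_r) = 2020 × 2760 / (19.2 × 10500) = 27.65 m³/d.

Q_w ≈ 27.7 m³/d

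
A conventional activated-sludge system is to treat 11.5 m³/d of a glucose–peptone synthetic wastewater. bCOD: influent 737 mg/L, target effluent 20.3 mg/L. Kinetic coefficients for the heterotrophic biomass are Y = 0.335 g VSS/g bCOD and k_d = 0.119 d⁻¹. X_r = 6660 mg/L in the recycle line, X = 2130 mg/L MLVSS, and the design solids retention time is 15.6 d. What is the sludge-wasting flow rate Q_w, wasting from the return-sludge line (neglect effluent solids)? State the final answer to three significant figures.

Q_w ≈ 0.145 m³/d

Rearranging the biomass balance for a CMAS with decay, V = Y·Q·ΔS·θ_c / [X·(1+k_d θ_c)] = 0.335 × 11.5 × (737 − 20.3) × 15.6 / [2130 × (1 + 0.119 × 15.6)] = 4.31×10^4 / 6084 = 7.080 m³.
Wasting from the return line (neglecting effluent solids): Q_w = V·X / (θ_c·X_r) = 7.080 × 2130 / (15.6 × 6660) = 0.1451 m³/d.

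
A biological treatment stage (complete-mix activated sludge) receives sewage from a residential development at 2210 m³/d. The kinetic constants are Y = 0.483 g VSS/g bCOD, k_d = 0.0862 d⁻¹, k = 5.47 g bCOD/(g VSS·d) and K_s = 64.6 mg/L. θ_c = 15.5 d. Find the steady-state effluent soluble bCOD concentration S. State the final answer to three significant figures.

From the Monod/SRT balance for a CMAS, S = K_s·(1+k_d θ_c)/[θ_c·(Y k − k_d) − 1] = 64.6 × (1 + 0.0862 × 15.5) / [15.5 × (0.483 × 5.47 − 0.0862) − 1] = 150.9 / 38.62 = 3.908 mg/L.

S ≈ 3.91 mg/L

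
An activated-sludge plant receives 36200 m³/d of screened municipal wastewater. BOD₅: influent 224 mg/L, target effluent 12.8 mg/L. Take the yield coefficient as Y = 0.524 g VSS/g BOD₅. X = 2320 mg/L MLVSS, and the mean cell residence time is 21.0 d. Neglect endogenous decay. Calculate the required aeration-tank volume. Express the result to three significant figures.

V ≈ 36300 m³

With k_d = 0 the design equation reduces to V = Y Q (S₀−S) θ_c / X = 0.524 × 36200 × (224 − 12.8) × 21.0 / 2320 = 36263 m³.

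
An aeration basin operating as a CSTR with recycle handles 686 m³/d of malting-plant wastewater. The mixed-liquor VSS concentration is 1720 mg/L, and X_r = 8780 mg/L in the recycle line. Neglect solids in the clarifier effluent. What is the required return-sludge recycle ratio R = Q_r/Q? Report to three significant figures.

Solids balance on the clarifier gives (1+R)X = R·X_r, so R = X/(X_r − X) = 1720 / (8780 − 1720) = 0.2436.

R ≈ 0.244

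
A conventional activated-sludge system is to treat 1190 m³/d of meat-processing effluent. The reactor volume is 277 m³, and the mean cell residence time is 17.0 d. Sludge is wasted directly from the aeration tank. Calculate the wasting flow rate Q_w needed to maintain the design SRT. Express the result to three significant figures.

Q_w ≈ 16.3 m³/d

With mixed-liquor wasting, θ_c = V/Q_w, so Q_w = V/θ_c = 277.0/17.0 = 16.29 m³/d.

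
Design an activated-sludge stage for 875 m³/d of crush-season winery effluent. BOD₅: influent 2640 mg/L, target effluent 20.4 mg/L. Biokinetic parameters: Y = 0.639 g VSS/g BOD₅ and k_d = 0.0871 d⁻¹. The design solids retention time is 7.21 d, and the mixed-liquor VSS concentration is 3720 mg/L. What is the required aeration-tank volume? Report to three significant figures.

From the SRT design equation V = Y Q (S₀−S) θ_c / [X (1 + k_d θ_c)] = 0.639 × 875 × (2640 − 20.4) × 7.21 / [3720 × (1 + 0.0871 × 7.21)] = 1.06×10^7 / 6056 = 1744 m³.

V ≈ 1740 m³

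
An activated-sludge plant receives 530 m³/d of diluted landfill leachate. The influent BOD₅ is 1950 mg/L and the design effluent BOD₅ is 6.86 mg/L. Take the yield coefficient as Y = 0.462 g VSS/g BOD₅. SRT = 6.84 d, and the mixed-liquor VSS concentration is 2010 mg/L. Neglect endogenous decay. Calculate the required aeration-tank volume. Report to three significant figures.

V ≈ 1620 m³

Biomass mass balance (decay neglected): V·X = Y·Q·(S₀ − S)·θ_c, so V = 0.462 × 530 × (1950 − 6.86) × 6.84 / 2010 = 1619 m³.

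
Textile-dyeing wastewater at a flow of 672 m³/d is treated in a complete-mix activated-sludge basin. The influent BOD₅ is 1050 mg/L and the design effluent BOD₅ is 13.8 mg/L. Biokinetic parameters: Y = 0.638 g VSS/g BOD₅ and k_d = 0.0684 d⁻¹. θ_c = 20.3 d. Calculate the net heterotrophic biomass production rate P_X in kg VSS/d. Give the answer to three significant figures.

P_X ≈ 186 kg VSS/d

Correct the yield for decay: Y_obs = Y/(1 + k_d θ_c) = 0.638 / (1 + 0.0684 × 20.3) = 0.638 / 2.389 = 0.2671.
Mass of BOD₅ removed per day: Q(S₀ − S) = 672 × 1036 g/m³ = 696.3 kg/d.
P_X = Y_obs · Q(S₀ − S) = 0.2671 × 696.3 = 186.0 kg VSS/d.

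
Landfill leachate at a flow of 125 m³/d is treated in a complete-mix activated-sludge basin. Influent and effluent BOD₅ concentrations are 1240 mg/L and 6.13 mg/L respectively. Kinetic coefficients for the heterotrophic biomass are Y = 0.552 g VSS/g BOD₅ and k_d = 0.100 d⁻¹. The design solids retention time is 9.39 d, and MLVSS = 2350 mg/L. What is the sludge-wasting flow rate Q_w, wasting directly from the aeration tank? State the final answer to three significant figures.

Q_w ≈ 18.7 m³/d

Steady-state biomass mass balance: V·X·(1 + k_d·θ_c) = Y·Q·(S₀ − S)·θ_c, so V = 0.552 × 125 × (1240 − 6.13) × 9.39 / [2350 × (1 + 0.100 × 9.39)] = 7.99×10^5 / 4557 = 175.4 m³.
Wasting from the aeration tank: Q_w = V / θ_c = 175.4 / 9.39 = 18.68 m³/d.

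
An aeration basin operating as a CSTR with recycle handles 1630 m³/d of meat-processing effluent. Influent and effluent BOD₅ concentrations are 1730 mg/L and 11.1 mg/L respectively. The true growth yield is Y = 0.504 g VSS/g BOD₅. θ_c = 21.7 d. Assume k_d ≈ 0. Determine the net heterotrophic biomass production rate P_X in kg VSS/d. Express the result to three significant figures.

No decay correction is needed, so Y_obs = Y = 0.504.
Q·(S₀ − S) = 1630 × (1730 − 11.1) × 10⁻³ = 2802 kg/d removed.
P_X = Y_obs · Q(S₀ − S) = 0.5040 × 2802 = 1412 kg VSS/d.

P_X ≈ 1410 kg VSS/d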